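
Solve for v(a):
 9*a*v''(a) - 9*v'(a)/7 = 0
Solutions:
 v(a) = C1 + C2*a^(8/7)


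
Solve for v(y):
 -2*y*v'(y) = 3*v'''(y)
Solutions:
 v(y) = C1 + Integral(C2*airyai(-2^(1/3)*3^(2/3)*y/3) + C3*airybi(-2^(1/3)*3^(2/3)*y/3), y)


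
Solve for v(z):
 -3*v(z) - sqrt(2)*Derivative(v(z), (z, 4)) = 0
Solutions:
 v(z) = (C1*sin(2^(3/8)*3^(1/4)*z/2) + C2*cos(2^(3/8)*3^(1/4)*z/2))*exp(-2^(3/8)*3^(1/4)*z/2) + (C3*sin(2^(3/8)*3^(1/4)*z/2) + C4*cos(2^(3/8)*3^(1/4)*z/2))*exp(2^(3/8)*3^(1/4)*z/2)


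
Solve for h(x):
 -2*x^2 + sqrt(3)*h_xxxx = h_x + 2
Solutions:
 h(x) = C1 + C4*exp(3^(5/6)*x/3) - 2*x^3/3 - 2*x + (C2*sin(3^(1/3)*x/2) + C3*cos(3^(1/3)*x/2))*exp(-3^(5/6)*x/6)


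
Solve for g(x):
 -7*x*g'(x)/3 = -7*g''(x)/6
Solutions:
 g(x) = C1 + C2*erfi(x)


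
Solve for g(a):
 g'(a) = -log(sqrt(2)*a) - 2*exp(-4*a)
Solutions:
 g(a) = C1 - a*log(a) + a*(1 - log(2)/2) + exp(-4*a)/2


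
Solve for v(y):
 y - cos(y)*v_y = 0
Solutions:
 v(y) = C1 + Integral(y/cos(y), y)


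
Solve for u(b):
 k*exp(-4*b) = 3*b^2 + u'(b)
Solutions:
 u(b) = C1 - b^3 - k*exp(-4*b)/4


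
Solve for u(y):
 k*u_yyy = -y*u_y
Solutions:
 u(y) = C1 + Integral(C2*airyai(y*(-1/k)^(1/3)) + C3*airybi(y*(-1/k)^(1/3)), y)


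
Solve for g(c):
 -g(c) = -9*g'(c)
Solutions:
 g(c) = C1*exp(c/9)


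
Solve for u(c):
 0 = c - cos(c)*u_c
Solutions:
 u(c) = C1 + Integral(c/cos(c), c)


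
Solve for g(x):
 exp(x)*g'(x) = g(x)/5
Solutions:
 g(x) = C1*exp(-exp(-x)/5)


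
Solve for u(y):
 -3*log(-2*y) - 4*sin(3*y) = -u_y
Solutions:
 u(y) = C1 + 3*y*log(-y) - 3*y + 3*y*log(2) - 4*cos(3*y)/3


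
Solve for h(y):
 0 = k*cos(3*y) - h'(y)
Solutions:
 h(y) = C1 + k*sin(3*y)/3


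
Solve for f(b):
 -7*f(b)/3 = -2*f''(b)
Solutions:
 f(b) = C1*exp(-sqrt(42)*b/6) + C2*exp(sqrt(42)*b/6)


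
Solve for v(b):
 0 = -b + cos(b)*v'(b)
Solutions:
 v(b) = C1 + Integral(b/cos(b), b)


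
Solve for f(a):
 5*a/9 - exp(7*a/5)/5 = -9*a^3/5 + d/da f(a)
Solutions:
 f(a) = C1 + 9*a^4/20 + 5*a^2/18 - exp(7*a/5)/7


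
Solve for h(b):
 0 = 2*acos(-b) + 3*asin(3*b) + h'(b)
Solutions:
 h(b) = C1 - 2*b*acos(-b) - 3*b*asin(3*b) - sqrt(1 - 9*b^2) - 2*sqrt(1 - b^2)


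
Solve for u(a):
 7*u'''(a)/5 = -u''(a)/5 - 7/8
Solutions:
 u(a) = C1 + C2*a + C3*exp(-a/7) - 35*a^2/16


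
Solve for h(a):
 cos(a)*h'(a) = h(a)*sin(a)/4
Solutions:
 h(a) = C1/cos(a)^(1/4)


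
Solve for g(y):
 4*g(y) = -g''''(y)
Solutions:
 g(y) = (C1*sin(y) + C2*cos(y))*exp(-y) + (C3*sin(y) + C4*cos(y))*exp(y)


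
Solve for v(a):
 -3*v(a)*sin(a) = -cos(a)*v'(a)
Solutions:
 v(a) = C1/cos(a)^3


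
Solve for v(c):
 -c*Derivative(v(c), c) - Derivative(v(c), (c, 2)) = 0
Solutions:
 v(c) = C1 + C2*erf(sqrt(2)*c/2)


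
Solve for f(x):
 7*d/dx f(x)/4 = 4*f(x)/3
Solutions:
 f(x) = C1*exp(16*x/21)


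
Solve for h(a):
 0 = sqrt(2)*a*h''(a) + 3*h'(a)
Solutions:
 h(a) = C1 + C2*a^(1 - 3*sqrt(2)/2)


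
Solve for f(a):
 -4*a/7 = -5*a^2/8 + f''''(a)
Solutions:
 f(a) = C1 + C2*a + C3*a^2 + C4*a^3 + a^6/576 - a^5/210


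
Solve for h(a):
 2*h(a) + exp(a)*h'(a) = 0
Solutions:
 h(a) = C1*exp(2*exp(-a))


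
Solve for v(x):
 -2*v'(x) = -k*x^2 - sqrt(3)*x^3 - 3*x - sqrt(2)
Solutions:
 v(x) = C1 + k*x^3/6 + sqrt(3)*x^4/8 + 3*x^2/4 + sqrt(2)*x/2


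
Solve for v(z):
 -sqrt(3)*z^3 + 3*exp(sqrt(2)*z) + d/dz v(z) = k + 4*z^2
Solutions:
 v(z) = C1 + k*z + sqrt(3)*z^4/4 + 4*z^3/3 - 3*sqrt(2)*exp(sqrt(2)*z)/2


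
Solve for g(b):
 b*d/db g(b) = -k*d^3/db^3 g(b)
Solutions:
 g(b) = C1 + Integral(C2*airyai(b*(-1/k)^(1/3)) + C3*airybi(b*(-1/k)^(1/3)), b)


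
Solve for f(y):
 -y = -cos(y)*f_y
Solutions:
 f(y) = C1 + Integral(y/cos(y), y)


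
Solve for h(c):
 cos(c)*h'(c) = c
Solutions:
 h(c) = C1 + Integral(c/cos(c), c)


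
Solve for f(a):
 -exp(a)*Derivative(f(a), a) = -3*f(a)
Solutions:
 f(a) = C1*exp(-3*exp(-a))


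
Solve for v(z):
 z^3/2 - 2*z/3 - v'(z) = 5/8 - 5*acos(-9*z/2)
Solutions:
 v(z) = C1 + z^4/8 - z^2/3 + 5*z*acos(-9*z/2) - 5*z/8 + 5*sqrt(4 - 81*z^2)/9


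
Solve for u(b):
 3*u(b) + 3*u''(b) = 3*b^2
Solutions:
 u(b) = C1*sin(b) + C2*cos(b) + b^2 - 2


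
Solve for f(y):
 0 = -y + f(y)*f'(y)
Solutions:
 f(y) = -sqrt(C1 + y^2)
 f(y) = sqrt(C1 + y^2)


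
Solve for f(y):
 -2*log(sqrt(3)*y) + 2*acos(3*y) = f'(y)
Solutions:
 f(y) = C1 - 2*y*log(y) + 2*y*acos(3*y) - y*log(3) + 2*y - 2*sqrt(1 - 9*y^2)/3


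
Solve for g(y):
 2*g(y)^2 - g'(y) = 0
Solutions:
 g(y) = -1/(C1 + 2*y)


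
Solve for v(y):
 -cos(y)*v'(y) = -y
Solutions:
 v(y) = C1 + Integral(y/cos(y), y)


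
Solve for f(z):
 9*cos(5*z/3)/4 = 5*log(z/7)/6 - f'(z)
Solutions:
 f(z) = C1 + 5*z*log(z)/6 - 5*z*log(7)/6 - 5*z/6 - 27*sin(5*z/3)/20


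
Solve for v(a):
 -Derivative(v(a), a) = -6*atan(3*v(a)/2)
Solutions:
 Integral(1/atan(3*_y/2), (_y, v(a))) = C1 + 6*a


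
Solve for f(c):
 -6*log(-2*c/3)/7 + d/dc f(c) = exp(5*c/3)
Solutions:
 f(c) = C1 + 6*c*log(-c)/7 + 6*c*(-log(3) - 1 + log(2))/7 + 3*exp(5*c/3)/5


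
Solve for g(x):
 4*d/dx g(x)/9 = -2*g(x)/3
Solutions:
 g(x) = C1*exp(-3*x/2)


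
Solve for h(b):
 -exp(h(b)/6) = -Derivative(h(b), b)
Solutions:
 h(b) = 6*log(-1/(C1 + b)) + 6*log(6)


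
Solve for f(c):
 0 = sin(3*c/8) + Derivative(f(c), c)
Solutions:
 f(c) = C1 + 8*cos(3*c/8)/3


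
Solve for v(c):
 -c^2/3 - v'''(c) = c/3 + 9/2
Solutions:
 v(c) = C1 + C2*c + C3*c^2 - c^5/180 - c^4/72 - 3*c^3/4


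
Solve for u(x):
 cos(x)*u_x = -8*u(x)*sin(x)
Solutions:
 u(x) = C1*cos(x)^8


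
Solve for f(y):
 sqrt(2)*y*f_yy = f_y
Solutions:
 f(y) = C1 + C2*y^(sqrt(2)/2 + 1)


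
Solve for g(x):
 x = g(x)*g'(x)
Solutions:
 g(x) = -sqrt(C1 + x^2)
 g(x) = sqrt(C1 + x^2)


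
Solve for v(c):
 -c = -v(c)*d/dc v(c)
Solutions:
 v(c) = -sqrt(C1 + c^2)
 v(c) = sqrt(C1 + c^2)


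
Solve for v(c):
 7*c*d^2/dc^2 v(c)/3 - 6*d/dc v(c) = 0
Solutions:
 v(c) = C1 + C2*c^(25/7)


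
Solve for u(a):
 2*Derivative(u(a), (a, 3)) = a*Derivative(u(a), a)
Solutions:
 u(a) = C1 + Integral(C2*airyai(2^(2/3)*a/2) + C3*airybi(2^(2/3)*a/2), a)


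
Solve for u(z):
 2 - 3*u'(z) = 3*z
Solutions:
 u(z) = C1 - z^2/2 + 2*z/3


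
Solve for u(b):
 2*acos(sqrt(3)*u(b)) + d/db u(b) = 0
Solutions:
 Integral(1/acos(sqrt(3)*_y), (_y, u(b))) = C1 - 2*b


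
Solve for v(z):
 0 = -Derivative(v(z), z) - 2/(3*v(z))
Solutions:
 v(z) = -sqrt(C1 - 12*z)/3
 v(z) = sqrt(C1 - 12*z)/3


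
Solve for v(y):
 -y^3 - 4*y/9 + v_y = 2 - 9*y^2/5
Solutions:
 v(y) = C1 + y^4/4 - 3*y^3/5 + 2*y^2/9 + 2*y


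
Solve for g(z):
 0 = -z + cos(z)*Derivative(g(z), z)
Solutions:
 g(z) = C1 + Integral(z/cos(z), z)


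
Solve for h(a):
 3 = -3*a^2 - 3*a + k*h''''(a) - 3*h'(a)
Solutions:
 h(a) = C1 + C2*exp(3^(1/3)*a*(1/k)^(1/3)) + C3*exp(a*(-3^(1/3) + 3^(5/6)*I)*(1/k)^(1/3)/2) + C4*exp(-a*(3^(1/3) + 3^(5/6)*I)*(1/k)^(1/3)/2) - a^3/3 - a^2/2 - a


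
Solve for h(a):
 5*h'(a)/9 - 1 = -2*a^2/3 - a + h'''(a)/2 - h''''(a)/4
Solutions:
 h(a) = C1 + C2*exp(a*(2*2^(2/3)/(sqrt(105) + 11)^(1/3) + 2^(1/3)*(sqrt(105) + 11)^(1/3) + 4)/6)*sin(2^(1/3)*sqrt(3)*a*(-(sqrt(105) + 11)^(1/3) + 2*2^(1/3)/(sqrt(105) + 11)^(1/3))/6) + C3*exp(a*(2*2^(2/3)/(sqrt(105) + 11)^(1/3) + 2^(1/3)*(sqrt(105) + 11)^(1/3) + 4)/6)*cos(2^(1/3)*sqrt(3)*a*(-(sqrt(105) + 11)^(1/3) + 2*2^(1/3)/(sqrt(105) + 11)^(1/3))/6) + C4*exp(a*(-2^(1/3)*(sqrt(105) + 11)^(1/3) - 2*2^(2/3)/(sqrt(105) + 11)^(1/3) + 2)/3) - 2*a^3/5 - 9*a^2/10 - 9*a/25


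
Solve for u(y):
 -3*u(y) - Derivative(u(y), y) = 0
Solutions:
 u(y) = C1*exp(-3*y)


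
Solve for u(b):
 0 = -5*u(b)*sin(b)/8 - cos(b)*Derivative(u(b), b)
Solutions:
 u(b) = C1*cos(b)^(5/8)


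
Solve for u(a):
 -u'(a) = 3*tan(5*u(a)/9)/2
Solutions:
 u(a) = -9*asin(C1*exp(-5*a/6))/5 + 9*pi/5
 u(a) = 9*asin(C1*exp(-5*a/6))/5


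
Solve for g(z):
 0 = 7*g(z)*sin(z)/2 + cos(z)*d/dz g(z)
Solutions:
 g(z) = C1*cos(z)^(7/2)


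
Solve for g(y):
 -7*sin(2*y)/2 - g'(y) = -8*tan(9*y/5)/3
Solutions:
 g(y) = C1 - 40*log(cos(9*y/5))/27 + 7*cos(2*y)/4


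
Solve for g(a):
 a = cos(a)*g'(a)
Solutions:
 g(a) = C1 + Integral(a/cos(a), a)


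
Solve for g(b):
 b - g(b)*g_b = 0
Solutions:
 g(b) = -sqrt(C1 + b^2)
 g(b) = sqrt(C1 + b^2)


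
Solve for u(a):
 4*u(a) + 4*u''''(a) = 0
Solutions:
 u(a) = (C1*sin(sqrt(2)*a/2) + C2*cos(sqrt(2)*a/2))*exp(-sqrt(2)*a/2) + (C3*sin(sqrt(2)*a/2) + C4*cos(sqrt(2)*a/2))*exp(sqrt(2)*a/2)


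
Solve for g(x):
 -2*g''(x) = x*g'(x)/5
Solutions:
 g(x) = C1 + C2*erf(sqrt(5)*x/10)


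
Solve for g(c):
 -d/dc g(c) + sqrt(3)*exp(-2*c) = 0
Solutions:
 g(c) = C1 - sqrt(3)*exp(-2*c)/2


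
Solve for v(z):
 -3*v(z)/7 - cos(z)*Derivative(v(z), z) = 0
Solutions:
 v(z) = C1*(sin(z) - 1)^(3/14)/(sin(z) + 1)^(3/14)


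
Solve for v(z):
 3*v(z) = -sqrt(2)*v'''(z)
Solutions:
 v(z) = C3*exp(-2^(5/6)*3^(1/3)*z/2) + (C1*sin(6^(5/6)*z/4) + C2*cos(6^(5/6)*z/4))*exp(2^(5/6)*3^(1/3)*z/4)


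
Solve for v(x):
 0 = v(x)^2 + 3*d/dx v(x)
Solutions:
 v(x) = 3/(C1 + x)


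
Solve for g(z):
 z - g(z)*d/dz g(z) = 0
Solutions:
 g(z) = -sqrt(C1 + z^2)
 g(z) = sqrt(C1 + z^2)


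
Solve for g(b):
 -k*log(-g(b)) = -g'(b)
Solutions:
 -li(-g(b)) = C1 + b*k


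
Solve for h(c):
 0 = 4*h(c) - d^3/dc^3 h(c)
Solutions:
 h(c) = C3*exp(2^(2/3)*c) + (C1*sin(2^(2/3)*sqrt(3)*c/2) + C2*cos(2^(2/3)*sqrt(3)*c/2))*exp(-2^(2/3)*c/2)


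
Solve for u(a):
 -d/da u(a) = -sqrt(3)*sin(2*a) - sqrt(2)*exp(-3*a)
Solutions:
 u(a) = C1 - sqrt(3)*cos(2*a)/2 - sqrt(2)*exp(-3*a)/3


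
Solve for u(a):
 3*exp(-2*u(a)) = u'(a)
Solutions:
 u(a) = log(-sqrt(C1 + 6*a))
 u(a) = log(C1 + 6*a)/2


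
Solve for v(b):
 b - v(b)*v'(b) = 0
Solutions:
 v(b) = -sqrt(C1 + b^2)
 v(b) = sqrt(C1 + b^2)


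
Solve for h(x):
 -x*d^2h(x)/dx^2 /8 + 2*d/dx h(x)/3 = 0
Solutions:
 h(x) = C1 + C2*x^(19/3)


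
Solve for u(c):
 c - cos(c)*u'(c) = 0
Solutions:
 u(c) = C1 + Integral(c/cos(c), c)


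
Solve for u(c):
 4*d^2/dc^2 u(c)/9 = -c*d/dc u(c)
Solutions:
 u(c) = C1 + C2*erf(3*sqrt(2)*c/4)


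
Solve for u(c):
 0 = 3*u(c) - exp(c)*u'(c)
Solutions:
 u(c) = C1*exp(-3*exp(-c))


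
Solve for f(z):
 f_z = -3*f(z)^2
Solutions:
 f(z) = 1/(C1 + 3*z)


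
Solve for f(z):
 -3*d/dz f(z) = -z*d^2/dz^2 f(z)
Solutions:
 f(z) = C1 + C2*z^4


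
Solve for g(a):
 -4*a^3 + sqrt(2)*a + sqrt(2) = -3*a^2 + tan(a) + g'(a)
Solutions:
 g(a) = C1 - a^4 + a^3 + sqrt(2)*a^2/2 + sqrt(2)*a + log(cos(a))


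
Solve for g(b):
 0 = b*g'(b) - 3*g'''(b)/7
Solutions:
 g(b) = C1 + Integral(C2*airyai(3^(2/3)*7^(1/3)*b/3) + C3*airybi(3^(2/3)*7^(1/3)*b/3), b)


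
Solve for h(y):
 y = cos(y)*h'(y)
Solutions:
 h(y) = C1 + Integral(y/cos(y), y)


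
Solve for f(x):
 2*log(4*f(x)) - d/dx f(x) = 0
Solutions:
 -Integral(1/(log(_y) + 2*log(2)), (_y, f(x)))/2 = C1 - x


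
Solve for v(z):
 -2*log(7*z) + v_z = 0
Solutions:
 v(z) = C1 + 2*z*log(z) - 2*z + z*log(49)


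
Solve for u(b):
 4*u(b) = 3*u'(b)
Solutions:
 u(b) = C1*exp(4*b/3)


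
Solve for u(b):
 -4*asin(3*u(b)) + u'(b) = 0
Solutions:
 Integral(1/asin(3*_y), (_y, u(b))) = C1 + 4*b


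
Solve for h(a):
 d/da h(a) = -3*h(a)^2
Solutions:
 h(a) = 1/(C1 + 3*a)


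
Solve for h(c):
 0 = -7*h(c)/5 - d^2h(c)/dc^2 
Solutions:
 h(c) = C1*sin(sqrt(35)*c/5) + C2*cos(sqrt(35)*c/5)


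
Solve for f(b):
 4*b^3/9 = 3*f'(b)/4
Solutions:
 f(b) = C1 + 4*b^4/27


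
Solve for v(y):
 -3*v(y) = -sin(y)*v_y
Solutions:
 v(y) = C1*(cos(y) - 1)^(3/2)/(cos(y) + 1)^(3/2)


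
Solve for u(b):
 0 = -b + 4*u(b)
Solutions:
 u(b) = b/4


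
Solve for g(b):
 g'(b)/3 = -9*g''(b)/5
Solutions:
 g(b) = C1 + C2*exp(-5*b/27)


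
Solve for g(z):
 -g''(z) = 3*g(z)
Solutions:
 g(z) = C1*sin(sqrt(3)*z) + C2*cos(sqrt(3)*z)


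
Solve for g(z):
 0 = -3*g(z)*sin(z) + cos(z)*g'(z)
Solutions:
 g(z) = C1/cos(z)^3


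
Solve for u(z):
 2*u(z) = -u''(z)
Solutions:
 u(z) = C1*sin(sqrt(2)*z) + C2*cos(sqrt(2)*z)


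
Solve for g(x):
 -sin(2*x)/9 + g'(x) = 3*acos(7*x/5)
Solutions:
 g(x) = C1 + 3*x*acos(7*x/5) - 3*sqrt(25 - 49*x^2)/7 - cos(2*x)/18


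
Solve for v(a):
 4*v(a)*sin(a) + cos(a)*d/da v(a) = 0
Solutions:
 v(a) = C1*cos(a)^4


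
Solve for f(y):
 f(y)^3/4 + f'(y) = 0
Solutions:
 f(y) = -sqrt(2)*sqrt(-1/(C1 - y))
 f(y) = sqrt(2)*sqrt(-1/(C1 - y))


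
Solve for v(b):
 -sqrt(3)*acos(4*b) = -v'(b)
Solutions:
 v(b) = C1 + sqrt(3)*(b*acos(4*b) - sqrt(1 - 16*b^2)/4)


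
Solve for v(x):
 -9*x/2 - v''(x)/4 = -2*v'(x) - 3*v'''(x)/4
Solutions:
 v(x) = C1 + 9*x^2/8 + 9*x/32 + (C2*sin(sqrt(95)*x/6) + C3*cos(sqrt(95)*x/6))*exp(x/6)


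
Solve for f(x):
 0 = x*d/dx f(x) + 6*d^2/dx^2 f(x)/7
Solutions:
 f(x) = C1 + C2*erf(sqrt(21)*x/6)


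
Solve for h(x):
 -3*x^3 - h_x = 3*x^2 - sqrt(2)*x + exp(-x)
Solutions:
 h(x) = C1 - 3*x^4/4 - x^3 + sqrt(2)*x^2/2 + exp(-x)


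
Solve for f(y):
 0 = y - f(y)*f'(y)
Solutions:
 f(y) = -sqrt(C1 + y^2)
 f(y) = sqrt(C1 + y^2)


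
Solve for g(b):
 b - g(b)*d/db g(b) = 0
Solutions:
 g(b) = -sqrt(C1 + b^2)
 g(b) = sqrt(C1 + b^2)


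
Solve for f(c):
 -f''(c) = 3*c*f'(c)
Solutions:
 f(c) = C1 + C2*erf(sqrt(6)*c/2)


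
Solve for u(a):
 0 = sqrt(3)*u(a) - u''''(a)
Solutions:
 u(a) = C1*exp(-3^(1/8)*a) + C2*exp(3^(1/8)*a) + C3*sin(3^(1/8)*a) + C4*cos(3^(1/8)*a)


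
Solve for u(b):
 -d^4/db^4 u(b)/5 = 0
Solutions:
 u(b) = C1 + C2*b + C3*b^2 + C4*b^3


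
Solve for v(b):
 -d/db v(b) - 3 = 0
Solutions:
 v(b) = C1 - 3*b


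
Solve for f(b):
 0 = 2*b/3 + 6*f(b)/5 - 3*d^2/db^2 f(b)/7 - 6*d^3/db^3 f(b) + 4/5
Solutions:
 f(b) = C1*exp(-b*(5*5^(1/3)/(42*sqrt(777714) + 37039)^(1/3) + 10 + 5^(2/3)*(42*sqrt(777714) + 37039)^(1/3))/420)*sin(sqrt(3)*5^(1/3)*b*(-5^(1/3)*(42*sqrt(777714) + 37039)^(1/3) + 5/(42*sqrt(777714) + 37039)^(1/3))/420) + C2*exp(-b*(5*5^(1/3)/(42*sqrt(777714) + 37039)^(1/3) + 10 + 5^(2/3)*(42*sqrt(777714) + 37039)^(1/3))/420)*cos(sqrt(3)*5^(1/3)*b*(-5^(1/3)*(42*sqrt(777714) + 37039)^(1/3) + 5/(42*sqrt(777714) + 37039)^(1/3))/420) + C3*exp(b*(-5 + 5*5^(1/3)/(42*sqrt(777714) + 37039)^(1/3) + 5^(2/3)*(42*sqrt(777714) + 37039)^(1/3))/210) - 5*b/9 - 2/3


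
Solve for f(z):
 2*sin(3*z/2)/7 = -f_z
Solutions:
 f(z) = C1 + 4*cos(3*z/2)/21


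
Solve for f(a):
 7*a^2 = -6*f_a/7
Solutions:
 f(a) = C1 - 49*a^3/18


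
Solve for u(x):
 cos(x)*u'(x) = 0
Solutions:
 u(x) = C1


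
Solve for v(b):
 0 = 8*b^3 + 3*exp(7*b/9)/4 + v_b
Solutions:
 v(b) = C1 - 2*b^4 - 27*exp(7*b/9)/28


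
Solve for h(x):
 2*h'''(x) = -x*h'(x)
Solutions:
 h(x) = C1 + Integral(C2*airyai(-2^(2/3)*x/2) + C3*airybi(-2^(2/3)*x/2), x)


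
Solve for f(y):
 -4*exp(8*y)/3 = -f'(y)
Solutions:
 f(y) = C1 + exp(8*y)/6


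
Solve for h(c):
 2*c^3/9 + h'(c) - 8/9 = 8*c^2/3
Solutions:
 h(c) = C1 - c^4/18 + 8*c^3/9 + 8*c/9


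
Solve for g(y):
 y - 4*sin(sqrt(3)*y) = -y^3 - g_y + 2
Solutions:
 g(y) = C1 - y^4/4 - y^2/2 + 2*y - 4*sqrt(3)*cos(sqrt(3)*y)/3


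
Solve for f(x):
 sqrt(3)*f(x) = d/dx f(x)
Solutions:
 f(x) = C1*exp(sqrt(3)*x)


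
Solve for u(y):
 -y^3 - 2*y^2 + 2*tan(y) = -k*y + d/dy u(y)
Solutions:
 u(y) = C1 + k*y^2/2 - y^4/4 - 2*y^3/3 - 2*log(cos(y))


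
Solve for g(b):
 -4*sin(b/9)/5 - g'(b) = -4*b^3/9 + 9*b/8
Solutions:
 g(b) = C1 + b^4/9 - 9*b^2/16 + 36*cos(b/9)/5


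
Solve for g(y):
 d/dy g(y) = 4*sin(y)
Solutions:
 g(y) = C1 - 4*cos(y)


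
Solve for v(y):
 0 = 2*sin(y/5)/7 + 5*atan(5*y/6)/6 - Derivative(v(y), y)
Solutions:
 v(y) = C1 + 5*y*atan(5*y/6)/6 - log(25*y^2 + 36)/2 - 10*cos(y/5)/7


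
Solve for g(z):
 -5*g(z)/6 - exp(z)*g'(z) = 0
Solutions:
 g(z) = C1*exp(5*exp(-z)/6)


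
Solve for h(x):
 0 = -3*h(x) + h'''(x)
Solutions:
 h(x) = C3*exp(3^(1/3)*x) + (C1*sin(3^(5/6)*x/2) + C2*cos(3^(5/6)*x/2))*exp(-3^(1/3)*x/2)


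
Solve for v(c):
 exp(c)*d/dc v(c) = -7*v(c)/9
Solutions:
 v(c) = C1*exp(7*exp(-c)/9)


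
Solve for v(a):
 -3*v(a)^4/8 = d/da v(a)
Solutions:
 v(a) = (-3^(2/3)/3 - 3^(1/6)*I)*(1/(C1 + 3*a))^(1/3)
 v(a) = (-3^(2/3)/3 + 3^(1/6)*I)*(1/(C1 + 3*a))^(1/3)
 v(a) = 2*(1/(C1 + 9*a))^(1/3)


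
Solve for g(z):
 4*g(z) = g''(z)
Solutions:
 g(z) = C1*exp(-2*z) + C2*exp(2*z)


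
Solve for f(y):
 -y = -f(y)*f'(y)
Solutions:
 f(y) = -sqrt(C1 + y^2)
 f(y) = sqrt(C1 + y^2)


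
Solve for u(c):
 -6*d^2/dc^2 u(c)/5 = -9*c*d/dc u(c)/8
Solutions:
 u(c) = C1 + C2*erfi(sqrt(30)*c/8)


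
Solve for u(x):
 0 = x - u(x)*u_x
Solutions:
 u(x) = -sqrt(C1 + x^2)
 u(x) = sqrt(C1 + x^2)


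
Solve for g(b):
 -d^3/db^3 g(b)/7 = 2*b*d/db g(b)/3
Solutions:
 g(b) = C1 + Integral(C2*airyai(-14^(1/3)*3^(2/3)*b/3) + C3*airybi(-14^(1/3)*3^(2/3)*b/3), b)


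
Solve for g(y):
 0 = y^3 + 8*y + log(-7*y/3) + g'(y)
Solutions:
 g(y) = C1 - y^4/4 - 4*y^2 - y*log(-y) + y*(-log(7) + 1 + log(3))


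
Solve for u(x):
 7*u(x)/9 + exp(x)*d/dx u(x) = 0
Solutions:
 u(x) = C1*exp(7*exp(-x)/9)


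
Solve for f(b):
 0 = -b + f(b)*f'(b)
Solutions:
 f(b) = -sqrt(C1 + b^2)
 f(b) = sqrt(C1 + b^2)


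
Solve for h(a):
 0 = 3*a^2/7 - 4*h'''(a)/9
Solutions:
 h(a) = C1 + C2*a + C3*a^2 + 9*a^5/560


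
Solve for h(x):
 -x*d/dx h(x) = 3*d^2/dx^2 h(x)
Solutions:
 h(x) = C1 + C2*erf(sqrt(6)*x/6)


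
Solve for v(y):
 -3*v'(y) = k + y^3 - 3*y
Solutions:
 v(y) = C1 - k*y/3 - y^4/12 + y^2/2


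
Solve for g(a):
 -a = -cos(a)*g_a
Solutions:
 g(a) = C1 + Integral(a/cos(a), a)


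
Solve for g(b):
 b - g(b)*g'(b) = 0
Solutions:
 g(b) = -sqrt(C1 + b^2)
 g(b) = sqrt(C1 + b^2)


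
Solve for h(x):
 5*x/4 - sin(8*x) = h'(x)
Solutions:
 h(x) = C1 + 5*x^2/8 + cos(8*x)/8


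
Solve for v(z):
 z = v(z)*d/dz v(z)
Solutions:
 v(z) = -sqrt(C1 + z^2)
 v(z) = sqrt(C1 + z^2)


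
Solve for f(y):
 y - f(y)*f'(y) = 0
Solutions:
 f(y) = -sqrt(C1 + y^2)
 f(y) = sqrt(C1 + y^2)


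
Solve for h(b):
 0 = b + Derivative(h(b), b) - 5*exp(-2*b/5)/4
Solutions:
 h(b) = C1 - b^2/2 - 25*exp(-2*b/5)/8


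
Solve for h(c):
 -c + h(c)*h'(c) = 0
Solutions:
 h(c) = -sqrt(C1 + c^2)
 h(c) = sqrt(C1 + c^2)


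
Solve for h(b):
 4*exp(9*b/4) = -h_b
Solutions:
 h(b) = C1 - 16*exp(9*b/4)/9


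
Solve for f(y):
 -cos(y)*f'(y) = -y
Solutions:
 f(y) = C1 + Integral(y/cos(y), y)


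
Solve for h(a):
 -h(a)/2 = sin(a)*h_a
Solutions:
 h(a) = C1*(cos(a) + 1)^(1/4)/(cos(a) - 1)^(1/4)


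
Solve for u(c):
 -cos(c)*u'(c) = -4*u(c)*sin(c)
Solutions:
 u(c) = C1/cos(c)^4


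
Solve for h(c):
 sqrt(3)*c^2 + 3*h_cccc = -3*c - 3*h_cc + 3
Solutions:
 h(c) = C1 + C2*c + C3*sin(c) + C4*cos(c) - sqrt(3)*c^4/36 - c^3/6 + c^2*(3 + 2*sqrt(3))/6


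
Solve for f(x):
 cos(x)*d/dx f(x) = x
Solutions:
 f(x) = C1 + Integral(x/cos(x), x)


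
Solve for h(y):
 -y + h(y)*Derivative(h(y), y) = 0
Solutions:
 h(y) = -sqrt(C1 + y^2)
 h(y) = sqrt(C1 + y^2)


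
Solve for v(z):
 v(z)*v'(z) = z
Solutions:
 v(z) = -sqrt(C1 + z^2)
 v(z) = sqrt(C1 + z^2)


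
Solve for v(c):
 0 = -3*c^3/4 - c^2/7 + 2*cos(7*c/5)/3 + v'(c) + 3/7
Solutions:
 v(c) = C1 + 3*c^4/16 + c^3/21 - 3*c/7 - 10*sin(7*c/5)/21


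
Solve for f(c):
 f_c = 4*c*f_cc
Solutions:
 f(c) = C1 + C2*c^(5/4)


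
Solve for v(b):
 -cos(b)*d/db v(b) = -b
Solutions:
 v(b) = C1 + Integral(b/cos(b), b)


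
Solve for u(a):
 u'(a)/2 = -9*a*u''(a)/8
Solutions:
 u(a) = C1 + C2*a^(5/9)


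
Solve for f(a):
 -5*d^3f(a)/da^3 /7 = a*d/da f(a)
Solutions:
 f(a) = C1 + Integral(C2*airyai(-5^(2/3)*7^(1/3)*a/5) + C3*airybi(-5^(2/3)*7^(1/3)*a/5), a)


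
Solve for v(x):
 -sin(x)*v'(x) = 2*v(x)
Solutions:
 v(x) = C1*(cos(x) + 1)/(cos(x) - 1)


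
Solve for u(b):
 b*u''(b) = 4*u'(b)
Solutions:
 u(b) = C1 + C2*b^5


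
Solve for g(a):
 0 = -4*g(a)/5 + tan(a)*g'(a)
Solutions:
 g(a) = C1*sin(a)^(4/5)


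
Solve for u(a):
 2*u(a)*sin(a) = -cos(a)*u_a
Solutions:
 u(a) = C1*cos(a)^2


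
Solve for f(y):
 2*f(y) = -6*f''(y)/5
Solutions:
 f(y) = C1*sin(sqrt(15)*y/3) + C2*cos(sqrt(15)*y/3)


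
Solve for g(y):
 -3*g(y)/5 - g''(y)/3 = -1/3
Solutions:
 g(y) = C1*sin(3*sqrt(5)*y/5) + C2*cos(3*sqrt(5)*y/5) + 5/9


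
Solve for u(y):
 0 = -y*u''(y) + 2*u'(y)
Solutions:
 u(y) = C1 + C2*y^3


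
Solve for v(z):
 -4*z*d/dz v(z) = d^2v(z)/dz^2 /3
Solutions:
 v(z) = C1 + C2*erf(sqrt(6)*z)


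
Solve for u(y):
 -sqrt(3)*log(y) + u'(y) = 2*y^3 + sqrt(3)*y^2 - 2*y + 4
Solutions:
 u(y) = C1 + y^4/2 + sqrt(3)*y^3/3 - y^2 + sqrt(3)*y*log(y) - sqrt(3)*y + 4*y


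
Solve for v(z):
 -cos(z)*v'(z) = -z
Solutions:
 v(z) = C1 + Integral(z/cos(z), z)


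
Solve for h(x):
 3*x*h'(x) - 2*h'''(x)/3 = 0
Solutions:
 h(x) = C1 + Integral(C2*airyai(6^(2/3)*x/2) + C3*airybi(6^(2/3)*x/2), x)


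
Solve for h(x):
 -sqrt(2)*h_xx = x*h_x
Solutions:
 h(x) = C1 + C2*erf(2^(1/4)*x/2)


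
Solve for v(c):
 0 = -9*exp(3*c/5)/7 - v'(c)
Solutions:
 v(c) = C1 - 15*exp(3*c/5)/7


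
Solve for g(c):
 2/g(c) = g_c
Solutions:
 g(c) = -sqrt(C1 + 4*c)
 g(c) = sqrt(C1 + 4*c)


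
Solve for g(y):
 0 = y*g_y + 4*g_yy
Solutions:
 g(y) = C1 + C2*erf(sqrt(2)*y/4)


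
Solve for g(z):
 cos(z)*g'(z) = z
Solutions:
 g(z) = C1 + Integral(z/cos(z), z)


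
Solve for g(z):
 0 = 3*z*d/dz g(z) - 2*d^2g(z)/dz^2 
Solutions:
 g(z) = C1 + C2*erfi(sqrt(3)*z/2)


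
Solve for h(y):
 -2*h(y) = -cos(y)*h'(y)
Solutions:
 h(y) = C1*(sin(y) + 1)/(sin(y) - 1)


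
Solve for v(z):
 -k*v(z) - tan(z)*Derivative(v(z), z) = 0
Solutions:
 v(z) = C1*exp(-k*log(sin(z)))


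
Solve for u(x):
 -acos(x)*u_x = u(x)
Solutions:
 u(x) = C1*exp(-Integral(1/acos(x), x))


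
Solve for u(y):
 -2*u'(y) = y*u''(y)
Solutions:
 u(y) = C1 + C2/y


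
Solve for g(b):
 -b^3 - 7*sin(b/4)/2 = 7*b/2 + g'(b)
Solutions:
 g(b) = C1 - b^4/4 - 7*b^2/4 + 14*cos(b/4)


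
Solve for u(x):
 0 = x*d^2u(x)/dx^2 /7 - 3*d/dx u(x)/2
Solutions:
 u(x) = C1 + C2*x^(23/2)


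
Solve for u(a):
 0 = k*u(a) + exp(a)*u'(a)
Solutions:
 u(a) = C1*exp(k*exp(-a))


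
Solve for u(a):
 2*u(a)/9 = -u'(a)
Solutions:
 u(a) = C1*exp(-2*a/9)


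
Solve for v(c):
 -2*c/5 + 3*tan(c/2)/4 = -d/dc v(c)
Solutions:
 v(c) = C1 + c^2/5 + 3*log(cos(c/2))/2


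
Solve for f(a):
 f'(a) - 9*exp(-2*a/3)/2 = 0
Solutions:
 f(a) = C1 - 27*exp(-2*a/3)/4


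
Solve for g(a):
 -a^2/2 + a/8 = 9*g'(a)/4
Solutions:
 g(a) = C1 - 2*a^3/27 + a^2/36


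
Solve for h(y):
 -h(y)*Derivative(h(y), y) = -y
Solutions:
 h(y) = -sqrt(C1 + y^2)
 h(y) = sqrt(C1 + y^2)


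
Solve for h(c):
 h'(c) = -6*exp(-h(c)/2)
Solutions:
 h(c) = 2*log(C1 - 3*c)


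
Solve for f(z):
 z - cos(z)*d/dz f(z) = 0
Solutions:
 f(z) = C1 + Integral(z/cos(z), z)


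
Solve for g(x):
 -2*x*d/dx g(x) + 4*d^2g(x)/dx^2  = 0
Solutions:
 g(x) = C1 + C2*erfi(x/2)


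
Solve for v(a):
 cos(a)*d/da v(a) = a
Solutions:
 v(a) = C1 + Integral(a/cos(a), a)


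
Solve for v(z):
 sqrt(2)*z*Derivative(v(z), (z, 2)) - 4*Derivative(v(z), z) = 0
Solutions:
 v(z) = C1 + C2*z^(1 + 2*sqrt(2))


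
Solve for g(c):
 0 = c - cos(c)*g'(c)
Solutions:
 g(c) = C1 + Integral(c/cos(c), c)


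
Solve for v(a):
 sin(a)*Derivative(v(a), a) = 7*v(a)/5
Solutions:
 v(a) = C1*(cos(a) - 1)^(7/10)/(cos(a) + 1)^(7/10)


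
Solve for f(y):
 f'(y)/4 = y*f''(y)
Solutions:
 f(y) = C1 + C2*y^(5/4)


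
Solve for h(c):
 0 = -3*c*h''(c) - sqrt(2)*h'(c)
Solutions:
 h(c) = C1 + C2*c^(1 - sqrt(2)/3)


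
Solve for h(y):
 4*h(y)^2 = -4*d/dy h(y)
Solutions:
 h(y) = 1/(C1 + y)


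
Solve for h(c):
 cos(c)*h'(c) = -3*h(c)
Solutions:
 h(c) = C1*(sin(c) - 1)^(3/2)/(sin(c) + 1)^(3/2)


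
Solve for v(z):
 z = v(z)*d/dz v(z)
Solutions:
 v(z) = -sqrt(C1 + z^2)
 v(z) = sqrt(C1 + z^2)


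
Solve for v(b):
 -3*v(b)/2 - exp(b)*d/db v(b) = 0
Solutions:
 v(b) = C1*exp(3*exp(-b)/2)


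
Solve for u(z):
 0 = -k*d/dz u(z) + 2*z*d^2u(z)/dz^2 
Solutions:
 u(z) = C1 + z^(re(k)/2 + 1)*(C2*sin(log(z)*Abs(im(k))/2) + C3*cos(log(z)*im(k)/2))


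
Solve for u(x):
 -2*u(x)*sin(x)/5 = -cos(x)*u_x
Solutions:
 u(x) = C1/cos(x)^(2/5)


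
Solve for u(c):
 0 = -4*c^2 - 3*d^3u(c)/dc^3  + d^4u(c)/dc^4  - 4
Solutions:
 u(c) = C1 + C2*c + C3*c^2 + C4*exp(3*c) - c^5/45 - c^4/27 - 22*c^3/81


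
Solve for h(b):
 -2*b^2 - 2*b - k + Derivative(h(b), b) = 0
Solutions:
 h(b) = C1 + 2*b^3/3 + b^2 + b*k


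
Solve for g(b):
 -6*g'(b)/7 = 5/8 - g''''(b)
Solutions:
 g(b) = C1 + C4*exp(6^(1/3)*7^(2/3)*b/7) - 35*b/48 + (C2*sin(2^(1/3)*3^(5/6)*7^(2/3)*b/14) + C3*cos(2^(1/3)*3^(5/6)*7^(2/3)*b/14))*exp(-6^(1/3)*7^(2/3)*b/14)


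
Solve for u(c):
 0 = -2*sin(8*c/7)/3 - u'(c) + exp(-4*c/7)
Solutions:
 u(c) = C1 + 7*cos(8*c/7)/12 - 7*exp(-4*c/7)/4


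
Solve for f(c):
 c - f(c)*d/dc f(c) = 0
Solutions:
 f(c) = -sqrt(C1 + c^2)
 f(c) = sqrt(C1 + c^2)


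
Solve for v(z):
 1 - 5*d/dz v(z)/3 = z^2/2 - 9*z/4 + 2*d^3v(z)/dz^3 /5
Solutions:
 v(z) = C1 + C2*sin(5*sqrt(6)*z/6) + C3*cos(5*sqrt(6)*z/6) - z^3/10 + 27*z^2/40 + 93*z/125


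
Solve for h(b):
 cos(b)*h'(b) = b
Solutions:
 h(b) = C1 + Integral(b/cos(b), b)


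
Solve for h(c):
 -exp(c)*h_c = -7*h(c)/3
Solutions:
 h(c) = C1*exp(-7*exp(-c)/3)


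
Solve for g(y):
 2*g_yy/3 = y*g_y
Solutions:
 g(y) = C1 + C2*erfi(sqrt(3)*y/2)


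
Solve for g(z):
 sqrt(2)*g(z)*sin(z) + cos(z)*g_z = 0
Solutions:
 g(z) = C1*cos(z)^(sqrt(2))


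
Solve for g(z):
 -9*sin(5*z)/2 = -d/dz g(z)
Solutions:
 g(z) = C1 - 9*cos(5*z)/10


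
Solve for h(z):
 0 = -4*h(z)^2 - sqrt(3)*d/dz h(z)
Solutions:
 h(z) = 3/(C1 + 4*sqrt(3)*z)


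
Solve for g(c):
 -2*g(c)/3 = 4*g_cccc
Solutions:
 g(c) = (C1*sin(2^(1/4)*3^(3/4)*c/6) + C2*cos(2^(1/4)*3^(3/4)*c/6))*exp(-2^(1/4)*3^(3/4)*c/6) + (C3*sin(2^(1/4)*3^(3/4)*c/6) + C4*cos(2^(1/4)*3^(3/4)*c/6))*exp(2^(1/4)*3^(3/4)*c/6)


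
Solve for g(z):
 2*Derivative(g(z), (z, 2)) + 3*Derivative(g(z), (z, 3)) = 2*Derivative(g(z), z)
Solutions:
 g(z) = C1 + C2*exp(z*(-1 + sqrt(7))/3) + C3*exp(-z*(1 + sqrt(7))/3)


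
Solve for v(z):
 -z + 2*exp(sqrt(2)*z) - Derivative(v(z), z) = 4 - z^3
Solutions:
 v(z) = C1 + z^4/4 - z^2/2 - 4*z + sqrt(2)*exp(sqrt(2)*z)


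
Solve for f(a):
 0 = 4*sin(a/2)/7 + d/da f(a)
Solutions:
 f(a) = C1 + 8*cos(a/2)/7


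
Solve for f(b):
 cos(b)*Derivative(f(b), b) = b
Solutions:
 f(b) = C1 + Integral(b/cos(b), b)


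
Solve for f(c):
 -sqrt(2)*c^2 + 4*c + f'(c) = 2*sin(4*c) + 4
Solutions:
 f(c) = C1 + sqrt(2)*c^3/3 - 2*c^2 + 4*c - cos(4*c)/2


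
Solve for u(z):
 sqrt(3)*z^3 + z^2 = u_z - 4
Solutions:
 u(z) = C1 + sqrt(3)*z^4/4 + z^3/3 + 4*z


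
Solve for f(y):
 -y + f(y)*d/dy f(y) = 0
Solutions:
 f(y) = -sqrt(C1 + y^2)
 f(y) = sqrt(C1 + y^2)


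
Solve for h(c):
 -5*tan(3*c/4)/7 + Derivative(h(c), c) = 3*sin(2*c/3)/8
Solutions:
 h(c) = C1 - 20*log(cos(3*c/4))/21 - 9*cos(2*c/3)/16


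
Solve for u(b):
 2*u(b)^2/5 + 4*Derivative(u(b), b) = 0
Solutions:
 u(b) = 10/(C1 + b)


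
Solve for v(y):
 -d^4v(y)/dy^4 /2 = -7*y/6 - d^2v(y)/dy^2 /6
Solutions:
 v(y) = C1 + C2*y + C3*exp(-sqrt(3)*y/3) + C4*exp(sqrt(3)*y/3) - 7*y^3/6


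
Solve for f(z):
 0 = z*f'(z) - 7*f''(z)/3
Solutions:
 f(z) = C1 + C2*erfi(sqrt(42)*z/14)


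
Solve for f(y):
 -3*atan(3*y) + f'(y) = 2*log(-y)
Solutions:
 f(y) = C1 + 2*y*log(-y) + 3*y*atan(3*y) - 2*y - log(9*y^2 + 1)/2


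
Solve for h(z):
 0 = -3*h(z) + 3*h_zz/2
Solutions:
 h(z) = C1*exp(-sqrt(2)*z) + C2*exp(sqrt(2)*z)


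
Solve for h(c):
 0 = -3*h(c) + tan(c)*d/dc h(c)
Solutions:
 h(c) = C1*sin(c)^3


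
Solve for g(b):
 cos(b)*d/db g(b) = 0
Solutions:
 g(b) = C1


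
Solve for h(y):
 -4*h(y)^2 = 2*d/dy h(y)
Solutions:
 h(y) = 1/(C1 + 2*y)


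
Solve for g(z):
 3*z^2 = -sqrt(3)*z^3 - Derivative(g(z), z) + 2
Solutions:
 g(z) = C1 - sqrt(3)*z^4/4 - z^3 + 2*z


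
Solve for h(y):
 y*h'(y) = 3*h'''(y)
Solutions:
 h(y) = C1 + Integral(C2*airyai(3^(2/3)*y/3) + C3*airybi(3^(2/3)*y/3), y)


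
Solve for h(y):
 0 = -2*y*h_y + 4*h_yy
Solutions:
 h(y) = C1 + C2*erfi(y/2)


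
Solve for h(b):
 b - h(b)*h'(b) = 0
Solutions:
 h(b) = -sqrt(C1 + b^2)
 h(b) = sqrt(C1 + b^2)


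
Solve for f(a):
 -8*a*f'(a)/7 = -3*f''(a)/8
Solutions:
 f(a) = C1 + C2*erfi(4*sqrt(42)*a/21)


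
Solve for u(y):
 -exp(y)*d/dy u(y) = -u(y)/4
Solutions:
 u(y) = C1*exp(-exp(-y)/4)


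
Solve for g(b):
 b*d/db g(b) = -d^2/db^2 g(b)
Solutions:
 g(b) = C1 + C2*erf(sqrt(2)*b/2)


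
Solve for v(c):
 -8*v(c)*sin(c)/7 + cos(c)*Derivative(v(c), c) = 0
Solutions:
 v(c) = C1/cos(c)^(8/7)


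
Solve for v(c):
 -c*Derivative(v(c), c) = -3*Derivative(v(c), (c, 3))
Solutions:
 v(c) = C1 + Integral(C2*airyai(3^(2/3)*c/3) + C3*airybi(3^(2/3)*c/3), c)


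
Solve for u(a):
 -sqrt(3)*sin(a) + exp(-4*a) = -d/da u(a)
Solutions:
 u(a) = C1 - sqrt(3)*cos(a) + exp(-4*a)/4


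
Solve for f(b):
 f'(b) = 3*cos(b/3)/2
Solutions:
 f(b) = C1 + 9*sin(b/3)/2


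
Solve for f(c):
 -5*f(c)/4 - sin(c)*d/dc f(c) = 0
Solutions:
 f(c) = C1*(cos(c) + 1)^(5/8)/(cos(c) - 1)^(5/8)


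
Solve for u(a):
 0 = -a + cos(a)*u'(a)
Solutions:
 u(a) = C1 + Integral(a/cos(a), a)


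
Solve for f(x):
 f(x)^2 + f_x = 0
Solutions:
 f(x) = 1/(C1 + x)


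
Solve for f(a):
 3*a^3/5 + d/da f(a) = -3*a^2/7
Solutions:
 f(a) = C1 - 3*a^4/20 - a^3/7


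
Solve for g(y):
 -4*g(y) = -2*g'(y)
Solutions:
 g(y) = C1*exp(2*y)


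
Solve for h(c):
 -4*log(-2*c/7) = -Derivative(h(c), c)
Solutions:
 h(c) = C1 + 4*c*log(-c) + 4*c*(-log(7) - 1 + log(2))


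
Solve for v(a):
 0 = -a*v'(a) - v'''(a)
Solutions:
 v(a) = C1 + Integral(C2*airyai(-a) + C3*airybi(-a), a)


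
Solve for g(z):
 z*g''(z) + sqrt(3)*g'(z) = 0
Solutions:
 g(z) = C1 + C2*z^(1 - sqrt(3))


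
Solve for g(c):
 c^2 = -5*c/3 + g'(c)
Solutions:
 g(c) = C1 + c^3/3 + 5*c^2/6


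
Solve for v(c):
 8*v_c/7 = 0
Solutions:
 v(c) = C1


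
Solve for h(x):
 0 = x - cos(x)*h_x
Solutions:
 h(x) = C1 + Integral(x/cos(x), x)


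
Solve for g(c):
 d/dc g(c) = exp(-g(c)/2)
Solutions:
 g(c) = 2*log(C1 + c/2)


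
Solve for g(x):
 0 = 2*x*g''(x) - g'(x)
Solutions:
 g(x) = C1 + C2*x^(3/2)


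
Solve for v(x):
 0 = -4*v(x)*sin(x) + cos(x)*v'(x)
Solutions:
 v(x) = C1/cos(x)^4


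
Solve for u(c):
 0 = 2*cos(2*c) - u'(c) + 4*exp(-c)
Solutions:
 u(c) = C1 + sin(2*c) - 4*exp(-c)


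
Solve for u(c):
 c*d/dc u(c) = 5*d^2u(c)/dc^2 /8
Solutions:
 u(c) = C1 + C2*erfi(2*sqrt(5)*c/5)


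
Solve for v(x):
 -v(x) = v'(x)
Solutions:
 v(x) = C1*exp(-x)


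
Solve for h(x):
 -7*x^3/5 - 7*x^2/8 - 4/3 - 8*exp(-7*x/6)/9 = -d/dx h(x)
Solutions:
 h(x) = C1 + 7*x^4/20 + 7*x^3/24 + 4*x/3 - 16*exp(-7*x/6)/21


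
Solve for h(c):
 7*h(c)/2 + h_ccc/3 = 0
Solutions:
 h(c) = C3*exp(-2^(2/3)*21^(1/3)*c/2) + (C1*sin(2^(2/3)*3^(5/6)*7^(1/3)*c/4) + C2*cos(2^(2/3)*3^(5/6)*7^(1/3)*c/4))*exp(2^(2/3)*21^(1/3)*c/4)


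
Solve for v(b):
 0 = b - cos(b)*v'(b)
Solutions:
 v(b) = C1 + Integral(b/cos(b), b)


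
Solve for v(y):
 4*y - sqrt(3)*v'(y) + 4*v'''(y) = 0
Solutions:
 v(y) = C1 + C2*exp(-3^(1/4)*y/2) + C3*exp(3^(1/4)*y/2) + 2*sqrt(3)*y^2/3


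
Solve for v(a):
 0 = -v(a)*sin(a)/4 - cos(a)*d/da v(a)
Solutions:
 v(a) = C1*cos(a)^(1/4)


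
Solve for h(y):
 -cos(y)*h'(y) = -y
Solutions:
 h(y) = C1 + Integral(y/cos(y), y)


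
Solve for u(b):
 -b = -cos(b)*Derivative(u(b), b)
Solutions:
 u(b) = C1 + Integral(b/cos(b), b)


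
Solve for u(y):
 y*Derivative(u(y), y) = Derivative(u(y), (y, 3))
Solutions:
 u(y) = C1 + Integral(C2*airyai(y) + C3*airybi(y), y)


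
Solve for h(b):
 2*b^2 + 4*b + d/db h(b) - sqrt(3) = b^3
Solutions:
 h(b) = C1 + b^4/4 - 2*b^3/3 - 2*b^2 + sqrt(3)*b


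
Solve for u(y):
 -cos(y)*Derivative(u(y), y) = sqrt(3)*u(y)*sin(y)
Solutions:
 u(y) = C1*cos(y)^(sqrt(3))


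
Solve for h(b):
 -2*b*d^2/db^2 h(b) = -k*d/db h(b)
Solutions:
 h(b) = C1 + b^(re(k)/2 + 1)*(C2*sin(log(b)*Abs(im(k))/2) + C3*cos(log(b)*im(k)/2))


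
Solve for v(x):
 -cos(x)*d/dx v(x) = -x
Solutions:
 v(x) = C1 + Integral(x/cos(x), x)


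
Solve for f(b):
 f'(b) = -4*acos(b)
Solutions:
 f(b) = C1 - 4*b*acos(b) + 4*sqrt(1 - b^2)


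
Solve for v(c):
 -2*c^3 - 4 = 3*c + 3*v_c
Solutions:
 v(c) = C1 - c^4/6 - c^2/2 - 4*c/3


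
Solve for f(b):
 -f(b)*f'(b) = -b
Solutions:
 f(b) = -sqrt(C1 + b^2)
 f(b) = sqrt(C1 + b^2)


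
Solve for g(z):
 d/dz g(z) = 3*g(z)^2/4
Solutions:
 g(z) = -4/(C1 + 3*z)


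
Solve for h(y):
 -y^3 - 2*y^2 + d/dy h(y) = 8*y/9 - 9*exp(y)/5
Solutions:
 h(y) = C1 + y^4/4 + 2*y^3/3 + 4*y^2/9 - 9*exp(y)/5


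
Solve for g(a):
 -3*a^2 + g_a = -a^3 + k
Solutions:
 g(a) = C1 - a^4/4 + a^3 + a*k


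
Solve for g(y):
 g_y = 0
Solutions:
 g(y) = C1


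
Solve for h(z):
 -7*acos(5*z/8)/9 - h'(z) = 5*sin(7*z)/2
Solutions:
 h(z) = C1 - 7*z*acos(5*z/8)/9 + 7*sqrt(64 - 25*z^2)/45 + 5*cos(7*z)/14


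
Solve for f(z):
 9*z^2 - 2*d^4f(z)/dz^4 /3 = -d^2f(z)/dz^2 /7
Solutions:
 f(z) = C1 + C2*z + C3*exp(-sqrt(42)*z/14) + C4*exp(sqrt(42)*z/14) - 21*z^4/4 - 294*z^2


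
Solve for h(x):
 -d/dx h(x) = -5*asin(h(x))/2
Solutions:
 Integral(1/asin(_y), (_y, h(x))) = C1 + 5*x/2


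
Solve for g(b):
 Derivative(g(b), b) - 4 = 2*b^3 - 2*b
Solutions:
 g(b) = C1 + b^4/2 - b^2 + 4*b


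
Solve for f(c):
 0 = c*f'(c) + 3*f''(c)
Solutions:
 f(c) = C1 + C2*erf(sqrt(6)*c/6)


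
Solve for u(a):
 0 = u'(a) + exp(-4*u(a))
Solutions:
 u(a) = log(-I*(C1 - 4*a)^(1/4))
 u(a) = log(I*(C1 - 4*a)^(1/4))
 u(a) = log(-(C1 - 4*a)^(1/4))
 u(a) = log(C1 - 4*a)/4


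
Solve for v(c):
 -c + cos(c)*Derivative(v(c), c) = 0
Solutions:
 v(c) = C1 + Integral(c/cos(c), c)


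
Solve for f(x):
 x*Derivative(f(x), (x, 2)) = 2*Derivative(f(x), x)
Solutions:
 f(x) = C1 + C2*x^3


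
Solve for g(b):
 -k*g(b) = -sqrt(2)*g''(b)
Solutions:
 g(b) = C1*exp(-2^(3/4)*b*sqrt(k)/2) + C2*exp(2^(3/4)*b*sqrt(k)/2)


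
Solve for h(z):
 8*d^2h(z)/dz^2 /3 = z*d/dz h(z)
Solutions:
 h(z) = C1 + C2*erfi(sqrt(3)*z/4)


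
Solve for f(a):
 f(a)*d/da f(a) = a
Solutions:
 f(a) = -sqrt(C1 + a^2)
 f(a) = sqrt(C1 + a^2)


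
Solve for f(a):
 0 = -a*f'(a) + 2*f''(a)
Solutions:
 f(a) = C1 + C2*erfi(a/2)


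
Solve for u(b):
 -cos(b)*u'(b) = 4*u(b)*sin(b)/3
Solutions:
 u(b) = C1*cos(b)^(4/3)


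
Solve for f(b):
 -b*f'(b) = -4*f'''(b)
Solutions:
 f(b) = C1 + Integral(C2*airyai(2^(1/3)*b/2) + C3*airybi(2^(1/3)*b/2), b)


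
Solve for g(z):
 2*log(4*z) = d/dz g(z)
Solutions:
 g(z) = C1 + 2*z*log(z) - 2*z + z*log(16)


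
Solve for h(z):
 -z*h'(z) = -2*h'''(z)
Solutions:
 h(z) = C1 + Integral(C2*airyai(2^(2/3)*z/2) + C3*airybi(2^(2/3)*z/2), z)


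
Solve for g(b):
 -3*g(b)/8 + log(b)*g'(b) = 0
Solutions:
 g(b) = C1*exp(3*li(b)/8)


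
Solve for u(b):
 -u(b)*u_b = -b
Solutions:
 u(b) = -sqrt(C1 + b^2)
 u(b) = sqrt(C1 + b^2)


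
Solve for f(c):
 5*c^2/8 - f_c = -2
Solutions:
 f(c) = C1 + 5*c^3/24 + 2*c


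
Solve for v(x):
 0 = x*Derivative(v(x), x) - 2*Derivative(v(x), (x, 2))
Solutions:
 v(x) = C1 + C2*erfi(x/2)


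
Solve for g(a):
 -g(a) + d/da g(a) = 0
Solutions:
 g(a) = C1*exp(a)


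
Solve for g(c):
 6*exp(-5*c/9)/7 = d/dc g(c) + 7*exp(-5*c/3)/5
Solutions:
 g(c) = C1 + 21*exp(-5*c/3)/25 - 54*exp(-5*c/9)/35


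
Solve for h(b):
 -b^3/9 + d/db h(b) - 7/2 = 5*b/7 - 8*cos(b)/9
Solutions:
 h(b) = C1 + b^4/36 + 5*b^2/14 + 7*b/2 - 8*sin(b)/9


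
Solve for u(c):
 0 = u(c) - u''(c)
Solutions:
 u(c) = C1*exp(-c) + C2*exp(c)


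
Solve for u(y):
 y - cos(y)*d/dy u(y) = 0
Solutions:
 u(y) = C1 + Integral(y/cos(y), y)


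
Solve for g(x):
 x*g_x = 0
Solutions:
 g(x) = C1


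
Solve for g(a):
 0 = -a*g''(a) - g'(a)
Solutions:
 g(a) = C1 + C2*log(a)


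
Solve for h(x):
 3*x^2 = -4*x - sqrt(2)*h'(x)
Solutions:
 h(x) = C1 - sqrt(2)*x^3/2 - sqrt(2)*x^2


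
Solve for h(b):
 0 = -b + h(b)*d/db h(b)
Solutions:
 h(b) = -sqrt(C1 + b^2)
 h(b) = sqrt(C1 + b^2)


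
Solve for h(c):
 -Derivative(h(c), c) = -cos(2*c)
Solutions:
 h(c) = C1 + sin(2*c)/2


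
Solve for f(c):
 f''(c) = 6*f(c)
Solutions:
 f(c) = C1*exp(-sqrt(6)*c) + C2*exp(sqrt(6)*c)


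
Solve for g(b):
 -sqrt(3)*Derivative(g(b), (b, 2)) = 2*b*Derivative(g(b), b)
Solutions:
 g(b) = C1 + C2*erf(3^(3/4)*b/3)


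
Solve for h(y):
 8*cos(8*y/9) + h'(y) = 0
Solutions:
 h(y) = C1 - 9*sin(8*y/9)


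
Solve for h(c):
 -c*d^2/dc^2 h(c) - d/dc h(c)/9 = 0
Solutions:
 h(c) = C1 + C2*c^(8/9)


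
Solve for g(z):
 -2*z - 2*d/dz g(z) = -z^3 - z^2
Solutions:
 g(z) = C1 + z^4/8 + z^3/6 - z^2/2


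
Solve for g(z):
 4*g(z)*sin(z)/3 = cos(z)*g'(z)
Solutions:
 g(z) = C1/cos(z)^(4/3)


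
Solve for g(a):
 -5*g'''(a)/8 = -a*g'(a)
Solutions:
 g(a) = C1 + Integral(C2*airyai(2*5^(2/3)*a/5) + C3*airybi(2*5^(2/3)*a/5), a)


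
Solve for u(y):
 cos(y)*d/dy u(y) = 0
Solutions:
 u(y) = C1


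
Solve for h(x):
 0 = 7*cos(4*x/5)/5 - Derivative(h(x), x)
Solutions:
 h(x) = C1 + 7*sin(4*x/5)/4


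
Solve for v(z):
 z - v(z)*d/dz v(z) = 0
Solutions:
 v(z) = -sqrt(C1 + z^2)
 v(z) = sqrt(C1 + z^2)


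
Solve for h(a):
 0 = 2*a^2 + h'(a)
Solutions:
 h(a) = C1 - 2*a^3/3


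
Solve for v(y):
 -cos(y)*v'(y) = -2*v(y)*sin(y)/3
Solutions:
 v(y) = C1/cos(y)^(2/3)


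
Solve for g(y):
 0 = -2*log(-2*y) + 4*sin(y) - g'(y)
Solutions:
 g(y) = C1 - 2*y*log(-y) - 2*y*log(2) + 2*y - 4*cos(y)


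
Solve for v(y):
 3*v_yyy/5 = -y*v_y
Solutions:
 v(y) = C1 + Integral(C2*airyai(-3^(2/3)*5^(1/3)*y/3) + C3*airybi(-3^(2/3)*5^(1/3)*y/3), y)


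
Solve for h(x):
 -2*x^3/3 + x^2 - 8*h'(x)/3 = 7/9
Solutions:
 h(x) = C1 - x^4/16 + x^3/8 - 7*x/24


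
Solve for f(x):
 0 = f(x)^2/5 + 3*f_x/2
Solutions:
 f(x) = 15/(C1 + 2*x)


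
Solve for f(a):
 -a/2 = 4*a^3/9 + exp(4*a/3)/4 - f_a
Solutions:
 f(a) = C1 + a^4/9 + a^2/4 + 3*exp(4*a/3)/16


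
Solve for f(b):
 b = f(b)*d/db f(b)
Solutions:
 f(b) = -sqrt(C1 + b^2)
 f(b) = sqrt(C1 + b^2)


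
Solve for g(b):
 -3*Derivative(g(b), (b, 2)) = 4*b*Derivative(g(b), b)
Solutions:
 g(b) = C1 + C2*erf(sqrt(6)*b/3)


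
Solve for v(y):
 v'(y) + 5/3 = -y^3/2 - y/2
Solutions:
 v(y) = C1 - y^4/8 - y^2/4 - 5*y/3


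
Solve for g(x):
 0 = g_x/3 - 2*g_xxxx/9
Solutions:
 g(x) = C1 + C4*exp(2^(2/3)*3^(1/3)*x/2) + (C2*sin(2^(2/3)*3^(5/6)*x/4) + C3*cos(2^(2/3)*3^(5/6)*x/4))*exp(-2^(2/3)*3^(1/3)*x/4)


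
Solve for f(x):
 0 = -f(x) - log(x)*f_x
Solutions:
 f(x) = C1*exp(-li(x))
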